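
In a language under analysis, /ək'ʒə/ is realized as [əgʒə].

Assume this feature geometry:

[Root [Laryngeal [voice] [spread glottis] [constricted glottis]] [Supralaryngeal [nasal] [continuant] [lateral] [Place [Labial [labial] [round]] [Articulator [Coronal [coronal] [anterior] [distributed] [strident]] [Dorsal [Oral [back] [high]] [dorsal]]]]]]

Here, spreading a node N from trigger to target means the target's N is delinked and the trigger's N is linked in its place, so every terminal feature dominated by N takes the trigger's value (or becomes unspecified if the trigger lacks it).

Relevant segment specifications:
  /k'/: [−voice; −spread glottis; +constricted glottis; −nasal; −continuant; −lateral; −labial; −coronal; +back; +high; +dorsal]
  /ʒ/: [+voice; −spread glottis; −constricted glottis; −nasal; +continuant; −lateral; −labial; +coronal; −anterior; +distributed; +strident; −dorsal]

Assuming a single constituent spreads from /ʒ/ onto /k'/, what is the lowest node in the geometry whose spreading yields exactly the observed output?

The alternation /k'/ → [g] changes [voice], [constricted glottis] and nothing else.
In this geometry the lowest node dominating all of them is Laryngeal: every daughter of Laryngeal dominates only a proper subset, so no lower node suffices.
If Laryngeal spreads, every terminal under it takes /ʒ/'s value, producing [g] as observed.
Had Root spread, [coronal], [continuant] would have taken /ʒ/'s values; they stay as in /k'/, confirming the spreading constituent is exactly Laryngeal.

Laryngeal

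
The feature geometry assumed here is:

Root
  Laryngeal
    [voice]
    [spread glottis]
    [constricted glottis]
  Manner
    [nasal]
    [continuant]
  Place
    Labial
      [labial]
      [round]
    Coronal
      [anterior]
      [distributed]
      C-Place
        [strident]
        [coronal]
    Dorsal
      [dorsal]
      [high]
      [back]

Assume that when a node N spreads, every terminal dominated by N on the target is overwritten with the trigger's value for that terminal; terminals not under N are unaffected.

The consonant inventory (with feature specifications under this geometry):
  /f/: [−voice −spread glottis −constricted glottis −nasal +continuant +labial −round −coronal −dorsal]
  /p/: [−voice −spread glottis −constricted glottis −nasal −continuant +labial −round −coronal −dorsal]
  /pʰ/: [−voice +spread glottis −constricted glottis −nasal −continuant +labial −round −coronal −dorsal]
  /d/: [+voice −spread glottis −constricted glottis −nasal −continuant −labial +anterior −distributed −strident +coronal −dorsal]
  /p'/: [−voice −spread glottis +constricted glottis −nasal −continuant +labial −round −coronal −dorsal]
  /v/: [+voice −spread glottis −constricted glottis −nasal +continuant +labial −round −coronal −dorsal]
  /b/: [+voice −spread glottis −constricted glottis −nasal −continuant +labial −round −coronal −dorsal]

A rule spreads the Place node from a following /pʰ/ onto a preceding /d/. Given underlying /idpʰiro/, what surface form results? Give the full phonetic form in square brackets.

[ibpʰiro]

The Place node dominates the terminals [labial], [round], [anterior], [distributed], [strident], [coronal], [dorsal], [high], [back].
The target acquires /pʰ/'s values for everything under Place — [+labial], [−round], [−coronal], [−dorsal] — while keeping its own [voice], [spread glottis], [constricted glottis], ….
This feature bundle is that of [b], so /idpʰiro/ surfaces as [ibpʰiro].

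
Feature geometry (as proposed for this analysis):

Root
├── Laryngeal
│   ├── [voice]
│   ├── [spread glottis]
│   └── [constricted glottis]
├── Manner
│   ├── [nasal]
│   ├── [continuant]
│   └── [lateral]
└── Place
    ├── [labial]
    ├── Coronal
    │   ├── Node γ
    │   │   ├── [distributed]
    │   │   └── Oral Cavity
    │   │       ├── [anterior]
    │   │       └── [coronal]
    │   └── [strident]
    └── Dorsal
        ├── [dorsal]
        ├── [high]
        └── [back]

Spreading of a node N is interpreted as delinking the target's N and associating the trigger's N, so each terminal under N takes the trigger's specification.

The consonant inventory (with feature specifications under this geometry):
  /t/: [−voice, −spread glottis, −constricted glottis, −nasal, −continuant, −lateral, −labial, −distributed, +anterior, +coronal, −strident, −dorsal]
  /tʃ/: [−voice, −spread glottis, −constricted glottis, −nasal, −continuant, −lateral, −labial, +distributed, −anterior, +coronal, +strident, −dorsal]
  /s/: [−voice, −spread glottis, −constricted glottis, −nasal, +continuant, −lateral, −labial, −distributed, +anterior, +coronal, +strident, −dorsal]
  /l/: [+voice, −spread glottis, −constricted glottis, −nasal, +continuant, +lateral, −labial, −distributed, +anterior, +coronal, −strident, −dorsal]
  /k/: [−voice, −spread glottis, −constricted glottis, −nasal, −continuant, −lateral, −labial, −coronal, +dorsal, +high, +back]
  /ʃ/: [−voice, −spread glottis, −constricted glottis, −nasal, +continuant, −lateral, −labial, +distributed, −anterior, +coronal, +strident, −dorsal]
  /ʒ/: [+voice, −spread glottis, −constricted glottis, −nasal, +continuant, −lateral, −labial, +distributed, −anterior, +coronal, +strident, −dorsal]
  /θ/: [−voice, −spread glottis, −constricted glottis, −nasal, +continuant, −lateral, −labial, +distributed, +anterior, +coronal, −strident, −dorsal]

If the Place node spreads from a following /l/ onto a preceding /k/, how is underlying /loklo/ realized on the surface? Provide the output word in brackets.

The Place node dominates the terminals [labial], [distributed], [anterior], [coronal], [strident], [dorsal], [high], [back].
After delinking /k/'s Place and linking /l/'s, the affected terminals become [−labial], [−distributed], [+anterior], [+coronal], [−strident], [−dorsal]; [voice], [spread glottis], [constricted glottis], … (outside Place) are retained from /k/.
The resulting bundle matches /t/ in the inventory; substituting it for /k/ gives [lotlo].

[lotlo]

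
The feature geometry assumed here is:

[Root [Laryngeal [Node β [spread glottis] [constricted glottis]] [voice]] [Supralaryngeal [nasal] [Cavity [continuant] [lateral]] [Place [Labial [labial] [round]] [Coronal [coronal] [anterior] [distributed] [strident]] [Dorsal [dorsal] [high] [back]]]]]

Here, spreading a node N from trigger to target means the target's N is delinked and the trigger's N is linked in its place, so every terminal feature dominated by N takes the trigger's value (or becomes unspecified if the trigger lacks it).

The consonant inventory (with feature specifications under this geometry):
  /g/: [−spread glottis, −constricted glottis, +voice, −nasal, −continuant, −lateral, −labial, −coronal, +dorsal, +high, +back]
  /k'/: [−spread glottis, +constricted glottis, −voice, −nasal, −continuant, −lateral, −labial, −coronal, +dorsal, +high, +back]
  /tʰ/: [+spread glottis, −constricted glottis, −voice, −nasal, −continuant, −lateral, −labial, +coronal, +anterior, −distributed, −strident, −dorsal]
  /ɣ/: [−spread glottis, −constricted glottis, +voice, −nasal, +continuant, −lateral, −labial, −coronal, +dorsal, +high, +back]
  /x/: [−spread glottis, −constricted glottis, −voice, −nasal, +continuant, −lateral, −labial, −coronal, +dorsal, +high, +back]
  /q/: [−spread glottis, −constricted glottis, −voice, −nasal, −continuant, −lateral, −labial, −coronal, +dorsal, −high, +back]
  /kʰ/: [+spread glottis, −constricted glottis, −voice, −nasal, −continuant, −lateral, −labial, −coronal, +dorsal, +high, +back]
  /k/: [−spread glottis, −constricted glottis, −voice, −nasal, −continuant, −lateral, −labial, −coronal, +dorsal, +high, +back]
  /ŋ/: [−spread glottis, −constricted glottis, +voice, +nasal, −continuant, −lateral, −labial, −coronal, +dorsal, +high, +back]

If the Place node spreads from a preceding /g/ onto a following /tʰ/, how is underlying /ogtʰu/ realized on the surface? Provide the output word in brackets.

[ogkʰu]

The Place node dominates the terminals [labial], [round], [coronal], [anterior], [distributed], [strident], [dorsal], [high], [back].
Spreading Place from /g/ onto /tʰ/ replaces those values with /g/'s: [−labial], [−coronal], [+dorsal], [+high], [+back]. Features outside Place ([spread glottis], [constricted glottis], [voice], …) stay as in /tʰ/.
The resulting bundle matches /kʰ/ in the inventory; substituting it for /tʰ/ gives [ogkʰu].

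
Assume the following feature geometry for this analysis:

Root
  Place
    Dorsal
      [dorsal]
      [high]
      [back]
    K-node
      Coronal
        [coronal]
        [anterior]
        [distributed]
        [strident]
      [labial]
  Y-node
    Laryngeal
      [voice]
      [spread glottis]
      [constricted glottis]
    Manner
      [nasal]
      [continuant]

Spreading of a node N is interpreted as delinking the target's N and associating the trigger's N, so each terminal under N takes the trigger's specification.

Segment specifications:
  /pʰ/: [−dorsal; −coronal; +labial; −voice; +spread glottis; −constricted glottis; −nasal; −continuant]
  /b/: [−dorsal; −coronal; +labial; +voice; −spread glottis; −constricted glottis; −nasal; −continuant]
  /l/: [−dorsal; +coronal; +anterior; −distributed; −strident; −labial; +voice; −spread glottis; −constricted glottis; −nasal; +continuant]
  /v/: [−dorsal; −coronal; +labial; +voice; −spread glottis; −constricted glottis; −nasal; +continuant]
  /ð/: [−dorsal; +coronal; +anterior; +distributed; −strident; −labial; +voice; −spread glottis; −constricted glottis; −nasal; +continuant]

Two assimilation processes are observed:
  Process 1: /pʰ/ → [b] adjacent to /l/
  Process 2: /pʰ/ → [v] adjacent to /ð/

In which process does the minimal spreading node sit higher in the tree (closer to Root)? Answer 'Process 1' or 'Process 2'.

Process 2

In Process 1, [voice], [spread glottis] change, so the minimal spreading node is Laryngeal at depth 2.
In Process 2, [voice], [spread glottis], [continuant] change, so the minimal spreading node is Y-node at depth 1.
Depth 1 < depth 2; Process 2 involves the structurally higher constituent Y-node.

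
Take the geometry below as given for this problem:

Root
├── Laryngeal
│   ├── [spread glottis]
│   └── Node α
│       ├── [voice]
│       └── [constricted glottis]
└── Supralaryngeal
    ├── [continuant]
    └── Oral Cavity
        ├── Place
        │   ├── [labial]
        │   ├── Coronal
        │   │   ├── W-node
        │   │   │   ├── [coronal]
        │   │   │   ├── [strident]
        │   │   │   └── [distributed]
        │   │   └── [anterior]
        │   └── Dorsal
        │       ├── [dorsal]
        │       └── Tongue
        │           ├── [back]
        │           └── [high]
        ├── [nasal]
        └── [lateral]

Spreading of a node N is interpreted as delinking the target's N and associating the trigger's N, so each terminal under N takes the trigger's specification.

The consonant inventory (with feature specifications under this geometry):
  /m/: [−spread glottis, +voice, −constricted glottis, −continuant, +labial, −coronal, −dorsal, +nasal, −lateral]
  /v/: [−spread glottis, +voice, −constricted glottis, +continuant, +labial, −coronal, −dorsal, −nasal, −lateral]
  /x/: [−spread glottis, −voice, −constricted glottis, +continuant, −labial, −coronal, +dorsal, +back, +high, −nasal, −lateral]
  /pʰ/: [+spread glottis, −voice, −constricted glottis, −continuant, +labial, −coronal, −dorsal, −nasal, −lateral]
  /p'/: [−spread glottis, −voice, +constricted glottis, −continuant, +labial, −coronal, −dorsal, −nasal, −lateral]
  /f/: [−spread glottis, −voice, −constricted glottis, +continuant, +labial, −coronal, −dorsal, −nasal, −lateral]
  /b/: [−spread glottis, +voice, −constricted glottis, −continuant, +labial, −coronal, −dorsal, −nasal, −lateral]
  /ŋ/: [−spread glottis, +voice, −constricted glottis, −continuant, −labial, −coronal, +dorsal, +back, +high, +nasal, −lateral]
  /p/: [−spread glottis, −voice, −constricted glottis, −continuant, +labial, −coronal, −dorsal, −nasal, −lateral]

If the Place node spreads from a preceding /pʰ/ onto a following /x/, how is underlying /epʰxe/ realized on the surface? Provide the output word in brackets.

[epʰfe]

Terminals under Place in this geometry: [labial], [coronal], [strident], [distributed], [anterior], [dorsal], [back], [high].
Spreading Place from /pʰ/ onto /x/ replaces those values with /pʰ/'s: [+labial], [−coronal], [−dorsal]. Features outside Place ([spread glottis], [voice], [constricted glottis], …) stay as in /x/.
This feature bundle is that of [f], so /epʰxe/ surfaces as [epʰfe].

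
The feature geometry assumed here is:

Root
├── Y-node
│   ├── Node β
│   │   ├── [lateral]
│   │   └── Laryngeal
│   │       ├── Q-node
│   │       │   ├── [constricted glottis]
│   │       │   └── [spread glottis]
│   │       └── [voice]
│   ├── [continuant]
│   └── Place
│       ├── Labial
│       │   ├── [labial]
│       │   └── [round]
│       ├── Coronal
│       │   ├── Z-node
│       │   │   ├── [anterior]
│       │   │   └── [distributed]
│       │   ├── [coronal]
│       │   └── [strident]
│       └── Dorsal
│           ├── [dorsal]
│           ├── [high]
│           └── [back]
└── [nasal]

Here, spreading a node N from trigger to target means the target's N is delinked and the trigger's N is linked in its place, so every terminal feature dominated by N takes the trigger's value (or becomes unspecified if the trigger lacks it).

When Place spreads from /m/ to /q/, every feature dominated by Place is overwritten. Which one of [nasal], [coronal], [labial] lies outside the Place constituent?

[nasal]

The terminals dominated by Place are [labial], [round], [anterior], [distributed], [coronal], [strident], [dorsal], [high], [back].
Of the listed options, [labial], [coronal] are among these and would be overwritten by spreading Place.
But [nasal] is a dependent of Root, outside Place; it is therefore untouched by the spreading.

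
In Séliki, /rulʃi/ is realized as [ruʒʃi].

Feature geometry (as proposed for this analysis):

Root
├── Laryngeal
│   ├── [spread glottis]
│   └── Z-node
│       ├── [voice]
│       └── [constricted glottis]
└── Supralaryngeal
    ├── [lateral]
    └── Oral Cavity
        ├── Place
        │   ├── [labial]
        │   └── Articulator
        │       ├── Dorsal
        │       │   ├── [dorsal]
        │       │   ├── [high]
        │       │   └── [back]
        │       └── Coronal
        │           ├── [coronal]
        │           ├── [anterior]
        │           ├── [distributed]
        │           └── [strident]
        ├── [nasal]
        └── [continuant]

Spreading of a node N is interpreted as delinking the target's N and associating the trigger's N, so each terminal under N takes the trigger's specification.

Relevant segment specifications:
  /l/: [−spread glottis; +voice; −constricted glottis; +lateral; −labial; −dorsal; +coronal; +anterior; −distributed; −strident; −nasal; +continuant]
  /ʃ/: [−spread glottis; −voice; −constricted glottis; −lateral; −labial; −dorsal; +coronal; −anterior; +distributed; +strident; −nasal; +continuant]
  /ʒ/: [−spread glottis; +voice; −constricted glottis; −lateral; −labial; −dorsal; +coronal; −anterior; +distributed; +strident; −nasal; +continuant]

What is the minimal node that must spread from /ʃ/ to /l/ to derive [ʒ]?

Feature comparison: [lateral], [anterior], [distributed], [strident] differ between /l/ and [ʒ]; the remaining terminals match.
These terminals are all dominated by Supralaryngeal, and no proper subconstituent of Supralaryngeal covers them all; Supralaryngeal is their lowest common ancestor.
If Supralaryngeal spreads, every terminal under it takes /ʃ/'s value, producing [ʒ] as observed.
Had Root spread, [voice] would have taken /ʃ/'s value; it stays as in /l/, confirming the spreading constituent is exactly Supralaryngeal.

Supralaryngeal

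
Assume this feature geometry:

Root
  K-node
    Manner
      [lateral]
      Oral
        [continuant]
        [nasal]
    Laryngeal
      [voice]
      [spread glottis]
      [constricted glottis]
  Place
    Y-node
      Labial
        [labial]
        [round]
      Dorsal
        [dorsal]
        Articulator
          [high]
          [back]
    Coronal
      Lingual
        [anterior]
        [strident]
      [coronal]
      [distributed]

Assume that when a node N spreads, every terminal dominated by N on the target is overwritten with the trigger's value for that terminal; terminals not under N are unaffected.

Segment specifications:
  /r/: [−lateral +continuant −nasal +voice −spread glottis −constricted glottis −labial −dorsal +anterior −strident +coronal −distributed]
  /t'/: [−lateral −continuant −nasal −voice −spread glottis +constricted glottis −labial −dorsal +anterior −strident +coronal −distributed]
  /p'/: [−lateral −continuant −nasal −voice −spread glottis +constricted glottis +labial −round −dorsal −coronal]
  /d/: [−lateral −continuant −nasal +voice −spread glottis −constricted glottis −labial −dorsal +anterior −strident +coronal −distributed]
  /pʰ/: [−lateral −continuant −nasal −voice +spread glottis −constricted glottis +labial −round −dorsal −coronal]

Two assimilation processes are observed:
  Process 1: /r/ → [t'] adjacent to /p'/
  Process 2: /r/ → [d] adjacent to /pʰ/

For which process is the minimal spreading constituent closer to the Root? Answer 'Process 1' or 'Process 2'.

In Process 1, [voice], [constricted glottis], [continuant] change, so the minimal spreading node is K-node at depth 1.
Process 2 alters [continuant]; the lowest dominating node is [continuant] (depth 4 from Root).
K-node (depth 1) sits above [continuant] (depth 4), making Process 1 the one with the higher spreading node.

Process 1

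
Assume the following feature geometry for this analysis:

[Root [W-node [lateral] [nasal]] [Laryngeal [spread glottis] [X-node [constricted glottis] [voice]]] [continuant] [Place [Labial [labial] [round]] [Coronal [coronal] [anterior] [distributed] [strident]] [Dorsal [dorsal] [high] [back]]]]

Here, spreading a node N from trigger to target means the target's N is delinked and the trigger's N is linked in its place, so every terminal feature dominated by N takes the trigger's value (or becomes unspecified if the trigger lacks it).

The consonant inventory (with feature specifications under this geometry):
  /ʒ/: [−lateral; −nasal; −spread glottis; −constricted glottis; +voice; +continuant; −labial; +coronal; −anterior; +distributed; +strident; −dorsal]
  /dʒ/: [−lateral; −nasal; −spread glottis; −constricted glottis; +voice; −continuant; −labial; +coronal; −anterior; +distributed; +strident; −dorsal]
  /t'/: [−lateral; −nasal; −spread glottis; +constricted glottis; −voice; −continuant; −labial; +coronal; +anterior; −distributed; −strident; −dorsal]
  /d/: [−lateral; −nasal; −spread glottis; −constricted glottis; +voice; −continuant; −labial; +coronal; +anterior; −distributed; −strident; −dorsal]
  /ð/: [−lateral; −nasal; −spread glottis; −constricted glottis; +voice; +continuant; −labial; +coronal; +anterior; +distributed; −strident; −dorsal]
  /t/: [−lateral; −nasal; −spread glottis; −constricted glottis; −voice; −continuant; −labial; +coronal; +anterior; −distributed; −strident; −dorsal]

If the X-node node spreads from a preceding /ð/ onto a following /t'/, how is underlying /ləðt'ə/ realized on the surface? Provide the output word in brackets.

[ləðdə]

Terminals under X-node in this geometry: [constricted glottis], [voice].
The target acquires /ð/'s values for everything under X-node — [−constricted glottis], [+voice] — while keeping its own [lateral], [nasal], [spread glottis], ….
The resulting bundle matches /d/ in the inventory; substituting it for /t'/ gives [ləðdə].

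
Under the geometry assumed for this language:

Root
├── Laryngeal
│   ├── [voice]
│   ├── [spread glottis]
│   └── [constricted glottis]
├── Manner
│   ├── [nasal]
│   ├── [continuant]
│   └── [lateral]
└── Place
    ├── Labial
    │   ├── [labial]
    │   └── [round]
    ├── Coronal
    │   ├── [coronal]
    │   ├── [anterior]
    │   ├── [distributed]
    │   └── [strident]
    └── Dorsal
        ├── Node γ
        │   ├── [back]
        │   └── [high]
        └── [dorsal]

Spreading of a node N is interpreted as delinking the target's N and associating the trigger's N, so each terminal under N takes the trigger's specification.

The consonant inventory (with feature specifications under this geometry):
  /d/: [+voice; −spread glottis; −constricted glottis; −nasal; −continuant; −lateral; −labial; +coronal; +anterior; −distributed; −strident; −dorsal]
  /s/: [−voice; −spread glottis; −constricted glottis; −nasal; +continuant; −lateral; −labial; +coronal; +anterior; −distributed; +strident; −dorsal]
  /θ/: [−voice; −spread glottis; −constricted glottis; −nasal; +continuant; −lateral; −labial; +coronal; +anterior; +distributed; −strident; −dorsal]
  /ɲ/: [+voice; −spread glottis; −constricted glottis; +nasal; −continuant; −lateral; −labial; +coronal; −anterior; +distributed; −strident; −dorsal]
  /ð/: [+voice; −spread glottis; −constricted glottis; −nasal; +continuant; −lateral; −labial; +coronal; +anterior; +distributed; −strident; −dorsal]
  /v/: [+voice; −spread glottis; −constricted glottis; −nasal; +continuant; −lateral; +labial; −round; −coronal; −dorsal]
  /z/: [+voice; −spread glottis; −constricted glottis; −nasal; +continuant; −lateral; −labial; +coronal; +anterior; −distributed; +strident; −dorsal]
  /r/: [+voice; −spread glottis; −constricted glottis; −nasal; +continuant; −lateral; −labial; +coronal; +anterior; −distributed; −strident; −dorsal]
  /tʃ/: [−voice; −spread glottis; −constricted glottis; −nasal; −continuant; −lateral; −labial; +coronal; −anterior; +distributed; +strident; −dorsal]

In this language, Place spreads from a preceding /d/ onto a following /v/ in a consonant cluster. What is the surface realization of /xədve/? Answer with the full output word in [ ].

Terminals under Place in this geometry: [labial], [round], [coronal], [anterior], [distributed], [strident], [back], [high], [dorsal].
After delinking /v/'s Place and linking /d/'s, the affected terminals become [−labial], [+coronal], [+anterior], [−distributed], [−strident], [−dorsal]; [voice], [spread glottis], [constricted glottis], … (outside Place) are retained from /v/.
Among the inventory, only /r/ has exactly this specification, giving the surface form [xədre].

[xədre]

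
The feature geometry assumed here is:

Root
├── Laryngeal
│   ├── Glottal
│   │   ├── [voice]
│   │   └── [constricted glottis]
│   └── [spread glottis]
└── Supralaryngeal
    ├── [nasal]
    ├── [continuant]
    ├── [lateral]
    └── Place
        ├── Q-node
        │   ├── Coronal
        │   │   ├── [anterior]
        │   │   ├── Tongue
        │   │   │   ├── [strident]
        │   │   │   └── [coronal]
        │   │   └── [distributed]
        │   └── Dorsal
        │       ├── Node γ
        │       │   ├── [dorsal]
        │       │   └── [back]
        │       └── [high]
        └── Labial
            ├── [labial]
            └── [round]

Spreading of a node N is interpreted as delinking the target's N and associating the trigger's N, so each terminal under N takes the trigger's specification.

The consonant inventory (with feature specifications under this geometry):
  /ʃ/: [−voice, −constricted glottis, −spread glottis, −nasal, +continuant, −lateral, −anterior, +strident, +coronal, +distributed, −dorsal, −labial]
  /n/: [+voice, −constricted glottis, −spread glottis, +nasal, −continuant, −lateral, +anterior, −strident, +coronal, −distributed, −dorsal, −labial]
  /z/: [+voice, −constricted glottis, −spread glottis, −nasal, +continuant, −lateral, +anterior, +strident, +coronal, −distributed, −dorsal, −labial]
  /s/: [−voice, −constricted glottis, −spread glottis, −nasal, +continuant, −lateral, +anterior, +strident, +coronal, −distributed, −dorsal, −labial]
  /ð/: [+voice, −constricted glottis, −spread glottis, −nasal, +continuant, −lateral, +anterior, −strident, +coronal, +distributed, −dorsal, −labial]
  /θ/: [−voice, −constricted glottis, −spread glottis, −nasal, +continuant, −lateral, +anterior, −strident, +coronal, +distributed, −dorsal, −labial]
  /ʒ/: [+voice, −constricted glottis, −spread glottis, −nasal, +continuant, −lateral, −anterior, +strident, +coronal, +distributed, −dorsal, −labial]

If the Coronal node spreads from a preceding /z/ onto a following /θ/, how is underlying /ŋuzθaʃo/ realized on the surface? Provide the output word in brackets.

[ŋuzsaʃo]

Coronal immediately or transitively dominates [anterior], [strident], [coronal], [distributed].
After delinking /θ/'s Coronal and linking /z/'s, the affected terminals become [+anterior], [+strident], [+coronal], [−distributed]; [voice], [constricted glottis], [spread glottis], … (outside Coronal) are retained from /θ/.
This feature bundle is that of [s], so /ŋuzθaʃo/ surfaces as [ŋuzsaʃo].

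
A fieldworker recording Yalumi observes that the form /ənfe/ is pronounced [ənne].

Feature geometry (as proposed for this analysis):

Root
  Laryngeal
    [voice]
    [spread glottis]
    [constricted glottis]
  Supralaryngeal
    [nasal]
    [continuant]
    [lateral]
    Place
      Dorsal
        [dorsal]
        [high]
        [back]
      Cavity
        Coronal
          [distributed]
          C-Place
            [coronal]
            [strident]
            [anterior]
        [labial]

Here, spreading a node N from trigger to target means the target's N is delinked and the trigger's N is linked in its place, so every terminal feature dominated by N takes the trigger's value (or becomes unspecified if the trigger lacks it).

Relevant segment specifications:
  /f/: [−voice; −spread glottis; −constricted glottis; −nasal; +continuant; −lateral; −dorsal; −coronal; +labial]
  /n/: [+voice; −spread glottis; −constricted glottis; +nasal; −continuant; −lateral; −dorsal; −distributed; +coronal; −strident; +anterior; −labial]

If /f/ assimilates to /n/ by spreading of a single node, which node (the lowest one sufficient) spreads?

Root

Comparing /f/ with its surface form [n], the features that change are [voice], [nasal], [continuant], [labial], [coronal], [anterior], [distributed], [strident].
Tracing each changed feature up the tree, the paths first meet at Root; any lower node misses at least one of them.
Delinking /f/'s Root and associating /n/'s Root gives precisely the feature bundle of [n].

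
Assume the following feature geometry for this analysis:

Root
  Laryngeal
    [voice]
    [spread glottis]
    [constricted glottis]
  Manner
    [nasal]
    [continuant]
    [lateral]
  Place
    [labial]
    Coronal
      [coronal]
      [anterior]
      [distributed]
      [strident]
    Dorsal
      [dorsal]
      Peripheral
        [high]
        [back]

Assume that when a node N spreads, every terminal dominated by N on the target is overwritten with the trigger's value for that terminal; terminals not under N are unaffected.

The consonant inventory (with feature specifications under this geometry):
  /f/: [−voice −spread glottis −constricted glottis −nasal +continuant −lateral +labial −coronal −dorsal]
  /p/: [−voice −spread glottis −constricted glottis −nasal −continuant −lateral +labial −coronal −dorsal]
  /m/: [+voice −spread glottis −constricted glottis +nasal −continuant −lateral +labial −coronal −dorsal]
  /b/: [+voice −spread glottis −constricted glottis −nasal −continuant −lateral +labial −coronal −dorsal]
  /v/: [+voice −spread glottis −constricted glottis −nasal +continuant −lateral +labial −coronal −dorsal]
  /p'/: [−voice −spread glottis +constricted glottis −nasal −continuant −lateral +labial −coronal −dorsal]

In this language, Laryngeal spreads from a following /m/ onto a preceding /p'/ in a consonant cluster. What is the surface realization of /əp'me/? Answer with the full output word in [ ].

[əbme]

The Laryngeal node dominates the terminals [voice], [spread glottis], [constricted glottis].
The target acquires /m/'s values for everything under Laryngeal — [+voice], [−spread glottis], [−constricted glottis] — while keeping its own [nasal], [continuant], [lateral], ….
Among the inventory, only /b/ has exactly this specification, giving the surface form [əbme].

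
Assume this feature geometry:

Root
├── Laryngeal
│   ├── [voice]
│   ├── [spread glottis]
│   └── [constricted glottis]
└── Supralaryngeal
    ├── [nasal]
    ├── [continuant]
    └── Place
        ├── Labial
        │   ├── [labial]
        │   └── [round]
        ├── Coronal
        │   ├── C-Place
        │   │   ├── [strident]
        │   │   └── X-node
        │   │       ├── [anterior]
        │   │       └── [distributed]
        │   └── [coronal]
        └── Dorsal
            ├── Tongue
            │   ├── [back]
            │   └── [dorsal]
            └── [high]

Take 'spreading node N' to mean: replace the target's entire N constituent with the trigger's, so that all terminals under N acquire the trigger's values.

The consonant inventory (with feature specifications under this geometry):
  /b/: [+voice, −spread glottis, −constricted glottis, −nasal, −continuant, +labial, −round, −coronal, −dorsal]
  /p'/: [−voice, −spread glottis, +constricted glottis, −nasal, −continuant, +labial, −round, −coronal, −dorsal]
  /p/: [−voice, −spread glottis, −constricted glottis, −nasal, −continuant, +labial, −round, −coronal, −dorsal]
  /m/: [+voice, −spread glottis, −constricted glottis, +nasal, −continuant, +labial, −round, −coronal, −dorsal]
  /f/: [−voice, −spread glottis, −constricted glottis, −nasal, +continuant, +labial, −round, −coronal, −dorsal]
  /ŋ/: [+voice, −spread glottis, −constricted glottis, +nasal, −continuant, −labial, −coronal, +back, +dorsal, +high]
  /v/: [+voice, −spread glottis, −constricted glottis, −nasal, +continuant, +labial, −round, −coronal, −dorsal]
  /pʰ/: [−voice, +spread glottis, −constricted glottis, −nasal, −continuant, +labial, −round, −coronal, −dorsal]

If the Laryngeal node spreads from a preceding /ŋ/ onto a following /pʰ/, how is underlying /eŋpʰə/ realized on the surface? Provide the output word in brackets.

The Laryngeal node dominates the terminals [voice], [spread glottis], [constricted glottis].
After delinking /pʰ/'s Laryngeal and linking /ŋ/'s, the affected terminals become [+voice], [−spread glottis], [−constricted glottis]; [nasal], [continuant], [labial], … (outside Laryngeal) are retained from /pʰ/.
The resulting bundle matches /b/ in the inventory; substituting it for /pʰ/ gives [eŋbə].

[eŋbə]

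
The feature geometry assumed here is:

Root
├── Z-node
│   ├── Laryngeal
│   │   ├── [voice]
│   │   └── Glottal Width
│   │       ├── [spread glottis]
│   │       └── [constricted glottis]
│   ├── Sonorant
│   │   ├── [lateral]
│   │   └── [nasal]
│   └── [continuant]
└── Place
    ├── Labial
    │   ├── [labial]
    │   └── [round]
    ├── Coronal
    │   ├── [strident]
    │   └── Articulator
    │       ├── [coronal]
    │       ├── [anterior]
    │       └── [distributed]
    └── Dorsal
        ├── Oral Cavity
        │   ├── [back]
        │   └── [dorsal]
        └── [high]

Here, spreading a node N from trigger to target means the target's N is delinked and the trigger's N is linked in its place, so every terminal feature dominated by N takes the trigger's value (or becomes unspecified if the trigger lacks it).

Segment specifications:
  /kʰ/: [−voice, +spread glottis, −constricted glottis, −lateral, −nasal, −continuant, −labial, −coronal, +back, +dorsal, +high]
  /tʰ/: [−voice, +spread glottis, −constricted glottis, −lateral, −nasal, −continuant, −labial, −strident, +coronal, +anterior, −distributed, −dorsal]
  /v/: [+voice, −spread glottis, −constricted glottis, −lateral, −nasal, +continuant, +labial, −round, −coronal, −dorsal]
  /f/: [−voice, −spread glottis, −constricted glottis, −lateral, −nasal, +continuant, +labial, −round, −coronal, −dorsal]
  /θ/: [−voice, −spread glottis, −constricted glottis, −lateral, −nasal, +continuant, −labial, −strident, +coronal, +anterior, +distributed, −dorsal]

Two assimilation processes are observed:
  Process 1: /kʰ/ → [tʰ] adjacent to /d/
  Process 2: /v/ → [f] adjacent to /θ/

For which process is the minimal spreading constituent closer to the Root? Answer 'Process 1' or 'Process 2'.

Process 1 alters [coronal], [anterior], [distributed], [strident], [dorsal], [high], [back]; the lowest common ancestor is Place (depth 1 from Root).
Process 2 alters [voice]; the lowest dominating node is [voice] (depth 3 from Root).
Place is closer to Root than [voice], so Process 1 spreads the higher node.

Process 1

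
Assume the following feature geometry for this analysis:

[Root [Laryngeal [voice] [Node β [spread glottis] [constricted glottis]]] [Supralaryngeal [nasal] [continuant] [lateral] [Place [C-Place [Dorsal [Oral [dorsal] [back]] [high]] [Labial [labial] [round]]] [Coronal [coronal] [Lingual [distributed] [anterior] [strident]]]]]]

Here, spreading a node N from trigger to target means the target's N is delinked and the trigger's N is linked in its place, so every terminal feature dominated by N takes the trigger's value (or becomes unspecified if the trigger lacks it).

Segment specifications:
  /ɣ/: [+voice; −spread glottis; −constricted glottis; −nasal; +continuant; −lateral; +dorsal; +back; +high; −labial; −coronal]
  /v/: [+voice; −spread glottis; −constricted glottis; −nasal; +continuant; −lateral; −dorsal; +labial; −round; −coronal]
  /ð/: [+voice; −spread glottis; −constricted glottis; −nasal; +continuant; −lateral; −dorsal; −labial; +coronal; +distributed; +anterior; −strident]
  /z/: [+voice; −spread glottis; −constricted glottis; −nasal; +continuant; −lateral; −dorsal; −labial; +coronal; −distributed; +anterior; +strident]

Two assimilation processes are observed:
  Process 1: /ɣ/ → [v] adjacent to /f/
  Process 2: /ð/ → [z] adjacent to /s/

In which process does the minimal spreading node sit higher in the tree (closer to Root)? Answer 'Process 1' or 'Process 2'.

Process 1

Process 1: the features that change are [labial], [round], [dorsal], [high], [back]; the minimal node is C-Place (depth 3).
Process 2 alters [distributed], [strident]; the lowest common ancestor is Lingual (depth 4 from Root).
C-Place is closer to Root than Lingual, so Process 1 spreads the higher node.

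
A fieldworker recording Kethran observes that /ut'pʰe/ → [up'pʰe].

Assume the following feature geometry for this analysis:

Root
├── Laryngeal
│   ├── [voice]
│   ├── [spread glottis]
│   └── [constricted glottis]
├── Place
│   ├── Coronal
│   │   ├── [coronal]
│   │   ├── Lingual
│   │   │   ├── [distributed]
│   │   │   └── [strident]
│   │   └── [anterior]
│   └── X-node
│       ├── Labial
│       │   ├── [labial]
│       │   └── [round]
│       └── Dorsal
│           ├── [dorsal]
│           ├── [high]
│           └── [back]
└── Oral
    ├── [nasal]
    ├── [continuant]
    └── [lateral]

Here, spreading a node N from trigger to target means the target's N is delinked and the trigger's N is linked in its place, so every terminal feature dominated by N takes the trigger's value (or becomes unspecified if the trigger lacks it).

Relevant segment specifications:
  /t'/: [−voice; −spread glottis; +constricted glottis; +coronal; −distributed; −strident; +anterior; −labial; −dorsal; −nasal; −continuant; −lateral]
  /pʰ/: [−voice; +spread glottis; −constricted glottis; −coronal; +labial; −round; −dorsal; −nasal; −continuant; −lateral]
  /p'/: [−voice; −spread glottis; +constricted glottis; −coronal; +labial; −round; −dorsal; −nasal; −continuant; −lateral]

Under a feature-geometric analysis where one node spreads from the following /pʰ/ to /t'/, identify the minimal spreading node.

Place

The alternation /t'/ → [p'] changes [labial], [round], [coronal], [anterior], [distributed], [strident] and nothing else.
The smallest constituent containing every changed terminal is Place — each of its daughters lacks at least one of the affected features.
If Place spreads, every terminal under it takes /pʰ/'s value, producing [p'] as observed.
Had Root spread, [spread glottis], [constricted glottis] would have taken /pʰ/'s values; they stay as in /t'/, confirming the spreading constituent is exactly Place.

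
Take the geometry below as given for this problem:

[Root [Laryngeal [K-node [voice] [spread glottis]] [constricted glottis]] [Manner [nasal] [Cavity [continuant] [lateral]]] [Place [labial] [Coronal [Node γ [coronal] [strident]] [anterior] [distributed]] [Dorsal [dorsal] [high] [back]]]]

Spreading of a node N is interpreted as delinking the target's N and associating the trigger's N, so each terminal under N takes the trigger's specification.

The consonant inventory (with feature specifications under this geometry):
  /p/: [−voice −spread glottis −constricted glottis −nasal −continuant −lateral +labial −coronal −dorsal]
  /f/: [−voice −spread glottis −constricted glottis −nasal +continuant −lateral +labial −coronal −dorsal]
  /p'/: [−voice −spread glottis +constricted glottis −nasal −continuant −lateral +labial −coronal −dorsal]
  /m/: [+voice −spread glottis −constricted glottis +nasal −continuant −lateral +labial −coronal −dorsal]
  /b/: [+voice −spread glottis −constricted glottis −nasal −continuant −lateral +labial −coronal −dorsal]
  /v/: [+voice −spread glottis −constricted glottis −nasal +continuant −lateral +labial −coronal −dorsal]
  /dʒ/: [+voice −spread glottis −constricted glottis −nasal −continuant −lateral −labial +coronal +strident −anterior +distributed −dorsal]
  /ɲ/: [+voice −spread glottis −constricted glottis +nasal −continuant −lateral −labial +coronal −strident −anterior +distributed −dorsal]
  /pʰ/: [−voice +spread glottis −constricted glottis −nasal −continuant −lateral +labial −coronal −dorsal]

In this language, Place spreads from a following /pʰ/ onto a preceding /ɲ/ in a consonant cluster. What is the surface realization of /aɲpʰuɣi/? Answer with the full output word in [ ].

The Place node dominates the terminals [labial], [coronal], [strident], [anterior], [distributed], [dorsal], [high], [back].
The target acquires /pʰ/'s values for everything under Place — [+labial], [−coronal], [−dorsal] — while keeping its own [voice], [spread glottis], [constricted glottis], ….
This feature bundle is that of [m], so /aɲpʰuɣi/ surfaces as [ampʰuɣi].

[ampʰuɣi]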